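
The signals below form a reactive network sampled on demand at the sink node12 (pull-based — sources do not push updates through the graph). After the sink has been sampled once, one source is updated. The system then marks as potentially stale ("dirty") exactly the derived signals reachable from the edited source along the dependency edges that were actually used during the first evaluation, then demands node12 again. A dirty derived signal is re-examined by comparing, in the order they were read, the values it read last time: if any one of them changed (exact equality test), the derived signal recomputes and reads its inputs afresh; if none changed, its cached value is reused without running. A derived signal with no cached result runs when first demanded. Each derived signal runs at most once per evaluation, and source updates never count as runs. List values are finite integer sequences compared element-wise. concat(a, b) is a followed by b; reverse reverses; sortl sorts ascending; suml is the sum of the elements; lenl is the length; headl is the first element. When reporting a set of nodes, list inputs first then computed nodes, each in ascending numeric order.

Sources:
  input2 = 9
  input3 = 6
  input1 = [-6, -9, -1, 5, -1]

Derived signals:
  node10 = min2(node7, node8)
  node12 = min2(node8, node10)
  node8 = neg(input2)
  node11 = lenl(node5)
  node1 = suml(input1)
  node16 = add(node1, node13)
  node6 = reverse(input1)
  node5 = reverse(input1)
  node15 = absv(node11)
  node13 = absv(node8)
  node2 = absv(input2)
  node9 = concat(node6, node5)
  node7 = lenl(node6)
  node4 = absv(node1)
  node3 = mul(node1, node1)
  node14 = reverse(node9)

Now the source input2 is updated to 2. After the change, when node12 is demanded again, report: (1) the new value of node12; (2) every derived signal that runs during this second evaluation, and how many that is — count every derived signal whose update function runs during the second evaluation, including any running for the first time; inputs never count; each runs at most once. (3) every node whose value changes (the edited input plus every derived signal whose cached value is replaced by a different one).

Initial pass — values computed on the first demand:
  node6 = reverse([-6, -9, -1, 5, -1]) = [-1, 5, -1, -9, -6]
  node7 = lenl([-1, 5, -1, -9, -6]) = 5
  node8 = neg(9) = -9
  node10 = min2(5, -9) = -9
  node12 = min2(-9, -9) = -9

Second demand — change propagation:
  node8: re-runs because input2 9->2; new result -2.
  node10: re-runs because node8 -9->-2; new result -2.
  node12: re-runs because node8 -9->-2; node10 -9->-2; new result -2.

node12 now evaluates to -2.
Run set: node8, node10, node12 (3 run).
Changed values: input2, node8, node10, node12.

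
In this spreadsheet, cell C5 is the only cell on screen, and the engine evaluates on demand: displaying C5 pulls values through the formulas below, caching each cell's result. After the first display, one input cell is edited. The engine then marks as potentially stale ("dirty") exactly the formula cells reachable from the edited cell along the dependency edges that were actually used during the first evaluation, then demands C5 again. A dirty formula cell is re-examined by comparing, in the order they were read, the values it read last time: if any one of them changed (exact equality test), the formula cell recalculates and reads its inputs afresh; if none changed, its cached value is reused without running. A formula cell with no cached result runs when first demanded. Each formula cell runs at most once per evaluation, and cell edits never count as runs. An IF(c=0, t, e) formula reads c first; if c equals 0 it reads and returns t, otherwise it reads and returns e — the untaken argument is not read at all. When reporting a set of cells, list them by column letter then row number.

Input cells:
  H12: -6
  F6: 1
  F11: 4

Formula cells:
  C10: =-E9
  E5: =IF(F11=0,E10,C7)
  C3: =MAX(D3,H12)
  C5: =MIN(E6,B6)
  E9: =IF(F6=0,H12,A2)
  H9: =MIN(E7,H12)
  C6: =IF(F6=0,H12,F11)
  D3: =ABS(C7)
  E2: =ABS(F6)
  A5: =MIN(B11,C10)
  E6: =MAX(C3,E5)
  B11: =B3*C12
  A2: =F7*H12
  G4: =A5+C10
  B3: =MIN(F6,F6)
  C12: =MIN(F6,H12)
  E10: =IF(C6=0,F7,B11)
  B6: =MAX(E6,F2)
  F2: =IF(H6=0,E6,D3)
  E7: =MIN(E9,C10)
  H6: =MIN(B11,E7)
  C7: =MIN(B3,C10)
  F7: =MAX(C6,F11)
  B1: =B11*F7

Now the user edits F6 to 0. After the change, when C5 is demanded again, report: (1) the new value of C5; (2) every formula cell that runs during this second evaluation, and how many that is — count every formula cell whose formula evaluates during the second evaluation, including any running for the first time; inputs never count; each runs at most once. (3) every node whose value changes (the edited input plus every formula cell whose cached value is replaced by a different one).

Initial pass — values computed on the first demand:
  B3 = MIN(1, 1) = 1
  C6 = IF(F6=0: F6=1 -> else branch F11) = 4
  C12 = MIN(1, -6) = -6
  B11 = 1 * -6 = -6
  F7 = MAX(4, 4) = 4
  A2 = 4 * -6 = -24
  E9 = IF(F6=0: F6=1 -> else branch A2) = -24
  C10 = -(-24) = 24
  C7 = MIN(1, 24) = 1
  D3 = ABS(1) = 1
  C3 = MAX(1, -6) = 1
  E5 = IF(F11=0: F11=4 -> else branch C7) = 1
  E6 = MAX(1, 1) = 1
  E7 = MIN(-24, 24) = -24
  H6 = MIN(-6, -24) = -24
  F2 = IF(H6=0: H6=-24 -> else branch D3) = 1
  B6 = MAX(1, 1) = 1
  C5 = MIN(1, 1) = 1

Second demand — change propagation:
  B3: re-runs because F6 1->0; F6 1->0; new result 0.
  C6: dirty yet unreached — the second evaluation never asks for it.
  C12: re-runs because F6 1->0; new result -6 (unchanged).
  B11: re-runs because B3 1->0; new result 0.
  F7: dirty yet unreached — the second evaluation never asks for it.
  A2: dirty yet unreached — the second evaluation never asks for it.
  E9: re-runs because F6 1->0; new result -6.
  C10: re-runs because E9 -24->-6; new result 6.
  C7: re-runs because B3 1->0; C10 24->6; new result 0.
  D3: re-runs because C7 1->0; new result 0.
  C3: re-runs because D3 1->0; new result 0.
  E5: re-runs because C7 1->0; new result 0.
  E6: re-runs because C3 1->0; E5 1->0; new result 0.
  E7: re-runs because E9 -24->-6; C10 24->6; new result -6.
  H6: re-runs because B11 -6->0; E7 -24->-6; new result -6.
  F2: re-runs because H6 -24->-6; D3 1->0; new result 0.
  B6: re-runs because E6 1->0; F2 1->0; new result 0.
  C5: re-runs because E6 1->0; B6 1->0; new result 0.

The important point: the flipped condition redirects demand; A2, C6, F7 are left stale, never re-checked.

C5 now evaluates to 0.
Run set: B3, B6, B11, C3, C5, C7, C10, C12, D3, E5, E6, E7, E9, F2, H6 (15 run).
Changed values: B3, B6, B11, C3, C5, C7, C10, D3, E5, E6, E7, E9, F2, F6, H6.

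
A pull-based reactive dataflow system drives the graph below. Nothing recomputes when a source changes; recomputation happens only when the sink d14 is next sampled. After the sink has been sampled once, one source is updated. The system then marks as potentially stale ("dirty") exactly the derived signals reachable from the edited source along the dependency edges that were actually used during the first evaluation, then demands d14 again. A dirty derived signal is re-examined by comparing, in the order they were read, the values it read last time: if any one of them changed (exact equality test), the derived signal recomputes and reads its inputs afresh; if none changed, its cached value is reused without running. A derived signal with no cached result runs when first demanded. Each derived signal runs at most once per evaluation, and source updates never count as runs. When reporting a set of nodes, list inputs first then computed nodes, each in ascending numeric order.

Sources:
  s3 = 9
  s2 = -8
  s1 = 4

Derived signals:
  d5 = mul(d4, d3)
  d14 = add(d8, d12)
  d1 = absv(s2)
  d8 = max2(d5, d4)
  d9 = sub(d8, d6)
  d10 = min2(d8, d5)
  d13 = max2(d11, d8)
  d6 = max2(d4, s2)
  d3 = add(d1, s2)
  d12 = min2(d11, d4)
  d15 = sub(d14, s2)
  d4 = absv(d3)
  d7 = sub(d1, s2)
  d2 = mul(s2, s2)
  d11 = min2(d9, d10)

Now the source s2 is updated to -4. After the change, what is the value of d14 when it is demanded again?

New value of d14: 0.
Key observation: the cutoff stops propagation at d4 — its inputs' values are unchanged, so it reuses its cache.

First evaluation (everything demanded from the output):
  d1 = absv(-8) = 8
  d3 = add(8, -8) = 0
  d4 = absv(0) = 0
  d5 = mul(0, 0) = 0
  d6 = max2(0, -8) = 0
  d8 = max2(0, 0) = 0
  d9 = sub(0, 0) = 0
  d10 = min2(0, 0) = 0
  d11 = min2(0, 0) = 0
  d12 = min2(0, 0) = 0
  d14 = add(0, 0) = 0

Propagation after the edit:
  d1: runs — s2 -8->-4; result 4.
  d3: runs — d1 8->4; s2 -8->-4; result 0 (same value as before).
  d4: checked — values it read are unchanged (d3 unchanged); reused cached 0 without running.
  d5: checked — values it read are unchanged (d4 unchanged, d3 unchanged); reused cached 0 without running.
  d6: runs — s2 -8->-4; result 0 (same value as before).
  d8: checked — values it read are unchanged (d5 unchanged, d4 unchanged); reused cached 0 without running.
  d9: checked — values it read are unchanged (d8 unchanged, d6 unchanged); reused cached 0 without running.
  d10: checked — values it read are unchanged (d8 unchanged, d5 unchanged); reused cached 0 without running.
  d11: checked — values it read are unchanged (d9 unchanged, d10 unchanged); reused cached 0 without running.
  d12: checked — values it read are unchanged (d11 unchanged, d4 unchanged); reused cached 0 without running.
  d14: checked — values it read are unchanged (d8 unchanged, d12 unchanged); reused cached 0 without running.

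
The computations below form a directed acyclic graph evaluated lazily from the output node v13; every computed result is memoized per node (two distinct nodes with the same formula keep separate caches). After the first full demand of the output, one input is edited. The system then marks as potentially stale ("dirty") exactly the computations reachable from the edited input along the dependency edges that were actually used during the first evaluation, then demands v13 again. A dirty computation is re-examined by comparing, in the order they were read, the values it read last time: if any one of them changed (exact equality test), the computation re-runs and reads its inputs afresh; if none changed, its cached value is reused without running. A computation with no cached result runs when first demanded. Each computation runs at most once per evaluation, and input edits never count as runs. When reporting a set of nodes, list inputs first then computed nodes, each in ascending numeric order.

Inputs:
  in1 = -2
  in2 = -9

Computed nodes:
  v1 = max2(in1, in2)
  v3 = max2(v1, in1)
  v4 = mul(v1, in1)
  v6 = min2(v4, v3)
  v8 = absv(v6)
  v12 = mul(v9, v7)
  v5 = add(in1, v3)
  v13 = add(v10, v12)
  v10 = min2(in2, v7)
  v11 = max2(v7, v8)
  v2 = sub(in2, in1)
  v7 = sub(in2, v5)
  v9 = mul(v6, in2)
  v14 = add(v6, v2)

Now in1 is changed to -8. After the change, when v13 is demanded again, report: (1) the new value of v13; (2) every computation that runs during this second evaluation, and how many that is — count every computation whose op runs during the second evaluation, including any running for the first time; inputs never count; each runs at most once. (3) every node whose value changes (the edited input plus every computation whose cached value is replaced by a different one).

First demand of the output computes:
  v1 = max2(-2, -9) = -2
  v3 = max2(-2, -2) = -2
  v4 = mul(-2, -2) = 4
  v5 = add(-2, -2) = -4
  v6 = min2(4, -2) = -2
  v7 = sub(-9, -4) = -5
  v9 = mul(-2, -9) = 18
  v10 = min2(-9, -5) = -9
  v12 = mul(18, -5) = -90
  v13 = add(-9, -90) = -99

After the edit, cleaning proceeds:
  v1: a read changed (in1 -2->-8) — executes, giving -8.
  v3: a read changed (v1 -2->-8; in1 -2->-8) — executes, giving -8.
  v4: a read changed (v1 -2->-8; in1 -2->-8) — executes, giving 64.
  v5: a read changed (in1 -2->-8; v3 -2->-8) — executes, giving -16.
  v6: a read changed (v4 4->64; v3 -2->-8) — executes, giving -8.
  v7: a read changed (v5 -4->-16) — executes, giving 7.
  v9: a read changed (v6 -2->-8) — executes, giving 72.
  v10: a read changed (v7 -5->7) — executes, giving -9 — identical to its old value.
  v12: a read changed (v9 18->72; v7 -5->7) — executes, giving 504.
  v13: a read changed (v12 -90->504) — executes, giving 495.

Demanding v13 again yields 495.
10 computations run: v1, v3, v4, v5, v6, v7, v9, v10, v12, v13.
The nodes whose values change: in1, v1, v3, v4, v5, v6, v7, v9, v12, v13.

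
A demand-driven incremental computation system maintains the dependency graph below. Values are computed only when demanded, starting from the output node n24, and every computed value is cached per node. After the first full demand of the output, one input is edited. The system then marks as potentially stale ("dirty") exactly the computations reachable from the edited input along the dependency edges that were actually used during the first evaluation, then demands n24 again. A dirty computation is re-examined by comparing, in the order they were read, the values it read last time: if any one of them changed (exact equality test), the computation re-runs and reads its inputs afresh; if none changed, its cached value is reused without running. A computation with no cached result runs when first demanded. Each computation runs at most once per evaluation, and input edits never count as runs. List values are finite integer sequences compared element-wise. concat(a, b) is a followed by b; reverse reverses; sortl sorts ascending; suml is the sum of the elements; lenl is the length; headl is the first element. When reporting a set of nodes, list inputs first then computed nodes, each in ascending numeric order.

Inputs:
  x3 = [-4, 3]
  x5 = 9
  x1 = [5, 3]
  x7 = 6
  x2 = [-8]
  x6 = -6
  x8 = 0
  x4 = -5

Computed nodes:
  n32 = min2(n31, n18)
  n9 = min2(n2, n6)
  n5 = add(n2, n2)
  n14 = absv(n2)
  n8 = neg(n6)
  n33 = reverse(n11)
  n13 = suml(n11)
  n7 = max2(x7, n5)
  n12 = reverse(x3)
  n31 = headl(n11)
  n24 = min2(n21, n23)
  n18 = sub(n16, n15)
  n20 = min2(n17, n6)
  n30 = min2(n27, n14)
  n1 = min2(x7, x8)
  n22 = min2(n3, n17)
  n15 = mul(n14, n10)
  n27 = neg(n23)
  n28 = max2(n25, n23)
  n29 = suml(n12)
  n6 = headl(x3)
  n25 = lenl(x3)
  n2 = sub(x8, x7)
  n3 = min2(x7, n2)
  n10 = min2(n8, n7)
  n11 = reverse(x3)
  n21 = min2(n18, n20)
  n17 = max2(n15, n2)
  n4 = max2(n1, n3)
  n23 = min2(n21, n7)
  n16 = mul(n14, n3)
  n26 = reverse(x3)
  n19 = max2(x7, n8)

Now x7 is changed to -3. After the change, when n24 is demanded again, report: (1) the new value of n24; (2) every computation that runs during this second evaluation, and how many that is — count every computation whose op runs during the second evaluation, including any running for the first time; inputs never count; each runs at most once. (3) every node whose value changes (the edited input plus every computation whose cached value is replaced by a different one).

New value of n24: -21.
Computations that run: n2, n3, n5, n7, n14, n15, n16, n17, n18, n20, n21, n23, n24 — 13 in total.
Values that change: x7, n2, n3, n5, n14, n15, n16, n17, n18, n21, n23, n24.
Key observation: the cutoff stops propagation at n10 — its inputs' values are unchanged, so it reuses its cache.

First evaluation (everything demanded from the output):
  n2 = sub(0, 6) = -6
  n3 = min2(6, -6) = -6
  n5 = add(-6, -6) = -12
  n6 = headl([-4, 3]) = -4
  n7 = max2(6, -12) = 6
  n8 = neg(-4) = 4
  n10 = min2(4, 6) = 4
  n14 = absv(-6) = 6
  n15 = mul(6, 4) = 24
  n16 = mul(6, -6) = -36
  n17 = max2(24, -6) = 24
  n18 = sub(-36, 24) = -60
  n20 = min2(24, -4) = -4
  n21 = min2(-60, -4) = -60
  n23 = min2(-60, 6) = -60
  n24 = min2(-60, -60) = -60

Propagation after the edit:
  n2: runs — x7 6->-3; result 3.
  n3: runs — x7 6->-3; n2 -6->3; result -3.
  n5: runs — n2 -6->3; n2 -6->3; result 6.
  n7: runs — x7 6->-3; n5 -12->6; result 6 (same value as before).
  n10: checked — values it read are unchanged (n8 unchanged, n7 unchanged); reused cached 4 without running.
  n14: runs — n2 -6->3; result 3.
  n15: runs — n14 6->3; result 12.
  n16: runs — n14 6->3; n3 -6->-3; result -9.
  n17: runs — n15 24->12; n2 -6->3; result 12.
  n18: runs — n16 -36->-9; n15 24->12; result -21.
  n20: runs — n17 24->12; result -4 (same value as before).
  n21: runs — n18 -60->-21; result -21.
  n23: runs — n21 -60->-21; result -21.
  n24: runs — n21 -60->-21; n23 -60->-21; result -21.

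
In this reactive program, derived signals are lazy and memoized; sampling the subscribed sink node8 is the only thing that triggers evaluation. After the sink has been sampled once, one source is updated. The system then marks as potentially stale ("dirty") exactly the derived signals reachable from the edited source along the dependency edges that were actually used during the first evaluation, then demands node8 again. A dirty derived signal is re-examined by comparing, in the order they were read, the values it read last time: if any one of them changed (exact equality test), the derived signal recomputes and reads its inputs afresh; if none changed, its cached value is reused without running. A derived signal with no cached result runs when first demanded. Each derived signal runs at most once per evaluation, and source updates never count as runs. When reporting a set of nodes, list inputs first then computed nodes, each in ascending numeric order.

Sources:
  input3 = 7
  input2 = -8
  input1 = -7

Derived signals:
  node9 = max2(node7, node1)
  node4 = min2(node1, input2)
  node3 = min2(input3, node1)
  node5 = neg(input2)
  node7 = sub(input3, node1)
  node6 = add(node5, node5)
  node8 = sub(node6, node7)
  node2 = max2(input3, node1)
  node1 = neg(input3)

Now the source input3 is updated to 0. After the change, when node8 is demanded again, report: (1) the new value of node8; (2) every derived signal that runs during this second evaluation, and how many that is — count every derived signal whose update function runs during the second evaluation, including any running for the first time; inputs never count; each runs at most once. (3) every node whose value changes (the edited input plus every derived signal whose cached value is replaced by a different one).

Demanding node8 again yields 16.
3 derived signals run: node1, node7, node8.
The nodes whose values change: input3, node1, node7, node8.

First demand of the output computes:
  node1 = neg(7) = -7
  node5 = neg(-8) = 8
  node6 = add(8, 8) = 16
  node7 = sub(7, -7) = 14
  node8 = sub(16, 14) = 2

After the edit, cleaning proceeds:
  node1: a read changed (input3 7->0) — executes, giving 0.
  node7: a read changed (input3 7->0; node1 -7->0) — executes, giving 0.
  node8: a read changed (node7 14->0) — executes, giving 16.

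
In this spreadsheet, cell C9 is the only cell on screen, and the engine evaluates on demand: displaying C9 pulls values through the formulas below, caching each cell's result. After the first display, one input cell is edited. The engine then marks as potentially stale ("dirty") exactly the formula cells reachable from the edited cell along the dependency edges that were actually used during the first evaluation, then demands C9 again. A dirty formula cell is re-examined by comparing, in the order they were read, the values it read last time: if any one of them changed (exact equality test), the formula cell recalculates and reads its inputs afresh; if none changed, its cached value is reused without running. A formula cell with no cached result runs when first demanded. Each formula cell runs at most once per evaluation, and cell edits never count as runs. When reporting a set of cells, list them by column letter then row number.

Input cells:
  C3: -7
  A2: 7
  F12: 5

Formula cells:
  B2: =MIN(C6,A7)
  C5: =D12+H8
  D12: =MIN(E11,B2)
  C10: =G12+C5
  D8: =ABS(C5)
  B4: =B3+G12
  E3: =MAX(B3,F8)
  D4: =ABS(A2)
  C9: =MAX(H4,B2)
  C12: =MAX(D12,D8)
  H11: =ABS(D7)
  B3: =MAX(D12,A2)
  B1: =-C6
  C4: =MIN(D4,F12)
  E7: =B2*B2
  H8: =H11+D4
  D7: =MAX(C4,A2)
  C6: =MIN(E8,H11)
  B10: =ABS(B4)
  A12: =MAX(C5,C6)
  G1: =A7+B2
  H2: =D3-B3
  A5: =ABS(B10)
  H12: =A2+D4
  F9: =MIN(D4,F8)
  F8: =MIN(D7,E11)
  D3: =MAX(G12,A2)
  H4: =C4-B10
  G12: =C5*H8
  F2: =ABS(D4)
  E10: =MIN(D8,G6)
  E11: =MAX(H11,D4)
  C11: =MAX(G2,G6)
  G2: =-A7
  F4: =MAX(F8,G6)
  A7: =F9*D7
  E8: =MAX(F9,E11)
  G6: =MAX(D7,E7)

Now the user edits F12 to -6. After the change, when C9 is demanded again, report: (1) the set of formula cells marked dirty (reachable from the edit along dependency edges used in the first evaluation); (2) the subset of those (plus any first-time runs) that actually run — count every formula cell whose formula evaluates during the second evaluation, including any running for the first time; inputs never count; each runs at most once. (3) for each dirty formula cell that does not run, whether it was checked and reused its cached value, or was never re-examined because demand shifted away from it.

Initial pass — values computed on the first demand:
  D4 = ABS(7) = 7
  C4 = MIN(7, 5) = 5
  D7 = MAX(5, 7) = 7
  H11 = ABS(7) = 7
  E11 = MAX(7, 7) = 7
  F8 = MIN(7, 7) = 7
  F9 = MIN(7, 7) = 7
  A7 = 7 * 7 = 49
  E8 = MAX(7, 7) = 7
  C6 = MIN(7, 7) = 7
  B2 = MIN(7, 49) = 7
  D12 = MIN(7, 7) = 7
  B3 = MAX(7, 7) = 7
  H8 = 7 + 7 = 14
  C5 = 7 + 14 = 21
  G12 = 21 * 14 = 294
  B4 = 7 + 294 = 301
  B10 = ABS(301) = 301
  H4 = 5 - 301 = -296
  C9 = MAX(-296, 7) = 7

Second demand — change propagation:
  C4: re-runs because F12 5->-6; new result -6.
  D7: re-runs because C4 5->-6; new result 7 (unchanged).
  H11: re-examined; everything it read last time is the same (D7 unchanged) — cache 7 kept, no run.
  E11: re-examined; everything it read last time is the same (H11 unchanged, D4 unchanged) — cache 7 kept, no run.
  F8: re-examined; everything it read last time is the same (D7 unchanged, E11 unchanged) — cache 7 kept, no run.
  F9: re-examined; everything it read last time is the same (D4 unchanged, F8 unchanged) — cache 7 kept, no run.
  A7: re-examined; everything it read last time is the same (F9 unchanged, D7 unchanged) — cache 49 kept, no run.
  E8: re-examined; everything it read last time is the same (F9 unchanged, E11 unchanged) — cache 7 kept, no run.
  C6: re-examined; everything it read last time is the same (E8 unchanged, H11 unchanged) — cache 7 kept, no run.
  B2: re-examined; everything it read last time is the same (C6 unchanged, A7 unchanged) — cache 7 kept, no run.
  D12: re-examined; everything it read last time is the same (E11 unchanged, B2 unchanged) — cache 7 kept, no run.
  B3: re-examined; everything it read last time is the same (D12 unchanged, A2 unchanged) — cache 7 kept, no run.
  H8: re-examined; everything it read last time is the same (H11 unchanged, D4 unchanged) — cache 14 kept, no run.
  C5: re-examined; everything it read last time is the same (D12 unchanged, H8 unchanged) — cache 21 kept, no run.
  G12: re-examined; everything it read last time is the same (C5 unchanged, H8 unchanged) — cache 294 kept, no run.
  B4: re-examined; everything it read last time is the same (B3 unchanged, G12 unchanged) — cache 301 kept, no run.
  B10: re-examined; everything it read last time is the same (B4 unchanged) — cache 301 kept, no run.
  H4: re-runs because C4 5->-6; new result -307.
  C9: re-runs because H4 -296->-307; new result 7 (unchanged).

The important point: at H11 every value read last time is unchanged, so the dirty flag clears without a run.

Dirty set: A7, B2, B3, B4, B10, C4, C5, C6, C9, D7, D12, E8, E11, F8, F9, G12, H4, H8, H11.
Run set: C4, C9, D7, H4 (4 run).
Re-examined without running (cache reused): A7, B2, B3, B4, B10, C5, C6, D12, E8, E11, F8, F9, G12, H8, H11.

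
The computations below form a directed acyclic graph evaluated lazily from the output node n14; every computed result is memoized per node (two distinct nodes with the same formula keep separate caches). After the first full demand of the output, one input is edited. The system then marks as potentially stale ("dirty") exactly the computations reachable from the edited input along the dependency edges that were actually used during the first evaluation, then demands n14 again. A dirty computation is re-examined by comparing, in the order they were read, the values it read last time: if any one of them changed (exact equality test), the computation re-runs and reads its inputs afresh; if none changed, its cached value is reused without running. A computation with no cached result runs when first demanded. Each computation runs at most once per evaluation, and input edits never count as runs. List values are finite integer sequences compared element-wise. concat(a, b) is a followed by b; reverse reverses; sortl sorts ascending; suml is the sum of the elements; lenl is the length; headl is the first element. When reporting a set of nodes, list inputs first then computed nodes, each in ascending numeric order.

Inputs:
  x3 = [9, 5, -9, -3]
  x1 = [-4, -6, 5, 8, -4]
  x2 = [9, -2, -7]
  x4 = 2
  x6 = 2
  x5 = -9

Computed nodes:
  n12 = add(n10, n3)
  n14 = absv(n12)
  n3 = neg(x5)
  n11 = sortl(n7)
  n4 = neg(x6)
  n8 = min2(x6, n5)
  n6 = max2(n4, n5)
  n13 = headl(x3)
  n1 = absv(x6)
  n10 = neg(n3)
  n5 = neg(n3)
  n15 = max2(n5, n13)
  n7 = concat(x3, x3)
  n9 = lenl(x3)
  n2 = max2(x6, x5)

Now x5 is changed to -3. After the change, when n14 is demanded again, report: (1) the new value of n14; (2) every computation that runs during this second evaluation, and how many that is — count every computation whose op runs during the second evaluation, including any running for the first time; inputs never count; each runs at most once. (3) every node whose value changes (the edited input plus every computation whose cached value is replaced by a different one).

First demand of the output computes:
  n3 = neg(-9) = 9
  n10 = neg(9) = -9
  n12 = add(-9, 9) = 0
  n14 = absv(0) = 0

After the edit, cleaning proceeds:
  n3: a read changed (x5 -9->-3) — executes, giving 3.
  n10: a read changed (n3 9->3) — executes, giving -3.
  n12: a read changed (n10 -9->-3; n3 9->3) — executes, giving 0 — identical to its old value.
  n14: dirty, but its reads are unchanged (n12 unchanged); cached 0 stands.

Note the absorption at n12: it re-runs yet its value is the same, leaving the output's value untouched.

Demanding n14 again yields 0.
3 computations run: n3, n10, n12.
The nodes whose values change: x5, n3, n10.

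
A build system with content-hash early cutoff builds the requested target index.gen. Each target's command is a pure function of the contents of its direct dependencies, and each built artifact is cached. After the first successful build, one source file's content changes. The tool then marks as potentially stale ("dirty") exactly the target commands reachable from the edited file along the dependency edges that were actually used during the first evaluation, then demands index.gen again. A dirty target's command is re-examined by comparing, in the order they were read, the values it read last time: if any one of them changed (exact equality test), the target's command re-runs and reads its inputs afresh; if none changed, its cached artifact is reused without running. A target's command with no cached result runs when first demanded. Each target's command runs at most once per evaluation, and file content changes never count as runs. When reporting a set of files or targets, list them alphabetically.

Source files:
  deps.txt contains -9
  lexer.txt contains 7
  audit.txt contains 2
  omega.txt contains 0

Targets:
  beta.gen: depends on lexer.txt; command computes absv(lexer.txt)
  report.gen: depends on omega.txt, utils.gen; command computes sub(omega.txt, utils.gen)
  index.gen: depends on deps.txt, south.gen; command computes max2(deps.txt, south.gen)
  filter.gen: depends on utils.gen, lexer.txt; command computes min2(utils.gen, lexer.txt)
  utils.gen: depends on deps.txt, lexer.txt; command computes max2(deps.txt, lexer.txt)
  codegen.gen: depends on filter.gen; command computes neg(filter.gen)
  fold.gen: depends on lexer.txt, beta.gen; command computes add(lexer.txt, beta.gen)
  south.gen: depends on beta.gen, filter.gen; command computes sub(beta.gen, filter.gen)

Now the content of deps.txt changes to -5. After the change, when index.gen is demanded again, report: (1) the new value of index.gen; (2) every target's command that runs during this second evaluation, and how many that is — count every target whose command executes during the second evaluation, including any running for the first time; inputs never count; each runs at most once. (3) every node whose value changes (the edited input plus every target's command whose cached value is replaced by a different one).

First evaluation (everything demanded from the output):
  beta.gen = absv(7) = 7
  utils.gen = max2(-9, 7) = 7
  filter.gen = min2(7, 7) = 7
  south.gen = sub(7, 7) = 0
  index.gen = max2(-9, 0) = 0

Propagation after the edit:
  utils.gen: runs — deps.txt -9->-5; result 7 (same value as before).
  filter.gen: checked — values it read are unchanged (utils.gen unchanged, lexer.txt unchanged); reused cached 7 without running.
  south.gen: checked — values it read are unchanged (beta.gen unchanged, filter.gen unchanged); reused cached 0 without running.
  index.gen: runs — deps.txt -9->-5; result 0 (same value as before).

Key observation: the cutoff stops propagation at filter.gen — its inputs' values are unchanged, so it reuses its cache.

New value of index.gen: 0.
Target commands that run: index.gen, utils.gen — 2 in total.
Values that change: deps.txt.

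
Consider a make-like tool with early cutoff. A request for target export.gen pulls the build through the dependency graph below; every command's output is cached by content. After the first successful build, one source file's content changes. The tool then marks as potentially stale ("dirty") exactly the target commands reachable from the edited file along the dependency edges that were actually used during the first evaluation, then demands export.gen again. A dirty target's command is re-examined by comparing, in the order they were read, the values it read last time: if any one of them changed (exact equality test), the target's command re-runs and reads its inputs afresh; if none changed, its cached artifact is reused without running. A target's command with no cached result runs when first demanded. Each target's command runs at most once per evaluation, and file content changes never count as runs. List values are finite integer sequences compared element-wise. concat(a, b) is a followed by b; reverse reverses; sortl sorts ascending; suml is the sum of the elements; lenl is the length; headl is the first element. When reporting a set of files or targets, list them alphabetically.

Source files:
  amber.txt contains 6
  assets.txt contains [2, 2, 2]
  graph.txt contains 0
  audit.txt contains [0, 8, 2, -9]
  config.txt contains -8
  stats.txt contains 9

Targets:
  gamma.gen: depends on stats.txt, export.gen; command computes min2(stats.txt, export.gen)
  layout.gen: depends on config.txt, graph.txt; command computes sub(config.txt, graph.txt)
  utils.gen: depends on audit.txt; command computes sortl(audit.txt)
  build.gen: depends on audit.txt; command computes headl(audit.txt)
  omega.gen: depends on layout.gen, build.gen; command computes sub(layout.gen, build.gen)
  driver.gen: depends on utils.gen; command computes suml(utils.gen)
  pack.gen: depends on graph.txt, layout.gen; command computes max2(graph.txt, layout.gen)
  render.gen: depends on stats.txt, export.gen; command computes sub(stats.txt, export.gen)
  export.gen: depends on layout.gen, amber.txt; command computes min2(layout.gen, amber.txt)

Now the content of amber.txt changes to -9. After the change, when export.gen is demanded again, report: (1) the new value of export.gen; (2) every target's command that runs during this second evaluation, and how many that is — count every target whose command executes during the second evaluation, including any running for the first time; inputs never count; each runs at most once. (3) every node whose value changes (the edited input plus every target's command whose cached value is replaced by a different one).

First demand of the output computes:
  layout.gen = sub(-8, 0) = -8
  export.gen = min2(-8, 6) = -8

After the edit, cleaning proceeds:
  export.gen: a read changed (amber.txt 6->-9) — executes, giving -9.

Demanding export.gen again yields -9.
1 target commands run: export.gen.
The nodes whose values change: amber.txt, export.gen.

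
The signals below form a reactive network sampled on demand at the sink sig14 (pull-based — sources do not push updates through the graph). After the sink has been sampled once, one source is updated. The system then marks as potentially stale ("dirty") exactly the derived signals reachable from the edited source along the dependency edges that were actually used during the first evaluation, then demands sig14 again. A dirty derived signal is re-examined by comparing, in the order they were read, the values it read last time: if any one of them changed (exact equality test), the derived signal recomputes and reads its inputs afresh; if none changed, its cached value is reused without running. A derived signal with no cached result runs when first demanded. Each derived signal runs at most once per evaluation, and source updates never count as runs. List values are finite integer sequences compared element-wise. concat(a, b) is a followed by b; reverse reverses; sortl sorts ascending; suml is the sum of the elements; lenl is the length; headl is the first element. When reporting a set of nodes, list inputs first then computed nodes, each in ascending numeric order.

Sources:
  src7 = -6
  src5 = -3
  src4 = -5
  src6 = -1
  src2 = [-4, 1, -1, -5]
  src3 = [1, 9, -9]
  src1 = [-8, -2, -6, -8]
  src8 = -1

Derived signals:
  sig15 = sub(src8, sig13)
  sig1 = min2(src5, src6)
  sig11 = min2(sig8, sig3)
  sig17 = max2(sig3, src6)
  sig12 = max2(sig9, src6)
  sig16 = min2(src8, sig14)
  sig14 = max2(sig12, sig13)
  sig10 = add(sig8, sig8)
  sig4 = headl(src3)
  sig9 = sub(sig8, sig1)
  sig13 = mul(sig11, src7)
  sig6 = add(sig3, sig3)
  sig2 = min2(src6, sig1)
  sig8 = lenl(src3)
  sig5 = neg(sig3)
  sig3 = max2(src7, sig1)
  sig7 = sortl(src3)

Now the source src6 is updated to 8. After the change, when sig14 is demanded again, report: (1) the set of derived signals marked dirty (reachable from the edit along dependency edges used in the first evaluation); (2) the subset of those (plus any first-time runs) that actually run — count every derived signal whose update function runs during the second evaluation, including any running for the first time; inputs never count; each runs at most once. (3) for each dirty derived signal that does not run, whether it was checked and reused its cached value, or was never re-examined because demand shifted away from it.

Dirty set: sig1, sig3, sig9, sig11, sig12, sig13, sig14.
Run set: sig1, sig12, sig14 (3 run).
Re-examined without running (cache reused): sig3, sig9, sig11, sig13.
The important point: at sig3 every value read last time is unchanged, so the dirty flag clears without a run.

Initial pass — values computed on the first demand:
  sig1 = min2(-3, -1) = -3
  sig3 = max2(-6, -3) = -3
  sig8 = lenl([1, 9, -9]) = 3
  sig9 = sub(3, -3) = 6
  sig11 = min2(3, -3) = -3
  sig12 = max2(6, -1) = 6
  sig13 = mul(-3, -6) = 18
  sig14 = max2(6, 18) = 18

Second demand — change propagation:
  sig1: re-runs because src6 -1->8; new result -3 (unchanged).
  sig3: re-examined; everything it read last time is the same (src7 unchanged, sig1 unchanged) — cache -3 kept, no run.
  sig9: re-examined; everything it read last time is the same (sig8 unchanged, sig1 unchanged) — cache 6 kept, no run.
  sig11: re-examined; everything it read last time is the same (sig8 unchanged, sig3 unchanged) — cache -3 kept, no run.
  sig12: re-runs because src6 -1->8; new result 8.
  sig13: re-examined; everything it read last time is the same (sig11 unchanged, src7 unchanged) — cache 18 kept, no run.
  sig14: re-runs because sig12 6->8; new result 18 (unchanged).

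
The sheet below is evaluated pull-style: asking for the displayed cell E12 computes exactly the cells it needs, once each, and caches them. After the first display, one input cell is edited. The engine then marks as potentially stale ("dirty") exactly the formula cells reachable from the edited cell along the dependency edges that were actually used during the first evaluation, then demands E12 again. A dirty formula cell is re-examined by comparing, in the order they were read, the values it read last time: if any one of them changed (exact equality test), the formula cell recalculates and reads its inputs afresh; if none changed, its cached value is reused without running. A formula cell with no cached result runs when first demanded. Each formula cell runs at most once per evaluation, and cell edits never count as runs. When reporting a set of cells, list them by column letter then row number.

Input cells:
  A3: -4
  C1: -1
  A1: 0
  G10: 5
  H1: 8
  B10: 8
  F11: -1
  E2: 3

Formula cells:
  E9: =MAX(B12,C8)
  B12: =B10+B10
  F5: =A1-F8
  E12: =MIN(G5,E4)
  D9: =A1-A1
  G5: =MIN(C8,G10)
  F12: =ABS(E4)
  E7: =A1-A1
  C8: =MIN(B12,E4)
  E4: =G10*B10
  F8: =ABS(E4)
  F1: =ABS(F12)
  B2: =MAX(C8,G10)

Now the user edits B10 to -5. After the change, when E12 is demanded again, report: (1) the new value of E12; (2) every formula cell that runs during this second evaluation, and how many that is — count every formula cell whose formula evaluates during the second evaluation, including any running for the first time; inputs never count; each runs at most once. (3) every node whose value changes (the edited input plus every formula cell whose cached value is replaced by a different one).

Demanding E12 again yields -25.
5 formula cells run: B12, C8, E4, E12, G5.
The nodes whose values change: B10, B12, C8, E4, E12, G5.

First demand of the output computes:
  B12 = 8 + 8 = 16
  E4 = 5 * 8 = 40
  C8 = MIN(16, 40) = 16
  G5 = MIN(16, 5) = 5
  E12 = MIN(5, 40) = 5

After the edit, cleaning proceeds:
  B12: a read changed (B10 8->-5; B10 8->-5) — executes, giving -10.
  E4: a read changed (B10 8->-5) — executes, giving -25.
  C8: a read changed (B12 16->-10; E4 40->-25) — executes, giving -25.
  G5: a read changed (C8 16->-25) — executes, giving -25.
  E12: a read changed (G5 5->-25; E4 40->-25) — executes, giving -25.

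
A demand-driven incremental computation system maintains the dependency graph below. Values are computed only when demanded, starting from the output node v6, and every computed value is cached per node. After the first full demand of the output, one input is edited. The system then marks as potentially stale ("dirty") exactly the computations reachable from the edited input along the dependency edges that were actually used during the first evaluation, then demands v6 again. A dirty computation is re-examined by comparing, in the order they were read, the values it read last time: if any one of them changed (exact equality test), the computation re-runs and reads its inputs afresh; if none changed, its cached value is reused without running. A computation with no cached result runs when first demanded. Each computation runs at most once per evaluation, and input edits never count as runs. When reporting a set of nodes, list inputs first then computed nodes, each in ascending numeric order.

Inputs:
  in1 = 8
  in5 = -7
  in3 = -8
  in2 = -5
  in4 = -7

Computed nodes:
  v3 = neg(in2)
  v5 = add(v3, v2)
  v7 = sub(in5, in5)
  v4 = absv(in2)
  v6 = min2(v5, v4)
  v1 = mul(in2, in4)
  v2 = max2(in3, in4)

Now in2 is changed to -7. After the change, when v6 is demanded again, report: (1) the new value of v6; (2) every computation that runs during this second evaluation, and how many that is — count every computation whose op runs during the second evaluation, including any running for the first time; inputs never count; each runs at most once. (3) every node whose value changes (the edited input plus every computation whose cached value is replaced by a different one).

New value of v6: 0.
Computations that run: v3, v4, v5, v6 — 4 in total.
Values that change: in2, v3, v4, v5, v6.

First evaluation (everything demanded from the output):
  v2 = max2(-8, -7) = -7
  v3 = neg(-5) = 5
  v4 = absv(-5) = 5
  v5 = add(5, -7) = -2
  v6 = min2(-2, 5) = -2

Propagation after the edit:
  v3: runs — in2 -5->-7; result 7.
  v4: runs — in2 -5->-7; result 7.
  v5: runs — v3 5->7; result 0.
  v6: runs — v5 -2->0; v4 5->7; result 0.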